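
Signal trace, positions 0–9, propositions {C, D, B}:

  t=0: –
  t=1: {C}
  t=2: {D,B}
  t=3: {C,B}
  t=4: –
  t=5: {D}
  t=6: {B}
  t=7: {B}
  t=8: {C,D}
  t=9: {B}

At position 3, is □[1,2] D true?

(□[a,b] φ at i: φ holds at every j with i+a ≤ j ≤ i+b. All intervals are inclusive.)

Does not hold

Check D at every j in [4,5]:
  j=4: false
  j=5: true
Fails at j=4 → formula fails.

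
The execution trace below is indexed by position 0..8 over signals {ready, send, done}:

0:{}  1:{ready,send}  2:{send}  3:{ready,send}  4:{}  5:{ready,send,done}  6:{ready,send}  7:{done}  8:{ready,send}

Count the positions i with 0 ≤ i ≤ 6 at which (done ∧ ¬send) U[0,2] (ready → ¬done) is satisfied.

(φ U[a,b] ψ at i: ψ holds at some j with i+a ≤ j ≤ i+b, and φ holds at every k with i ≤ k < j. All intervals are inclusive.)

Evaluate at each i in [0,6]:
  i=0: ✓ (rhs at j=0)
  i=1: ✓ (rhs at j=1)
  i=2: ✓ (rhs at j=2)
  i=3: ✓ (rhs at j=3)
  i=4: ✓ (rhs at j=4)
  i=5: ✗ (lhs fails at k=5 before rhs at j=6)
  i=6: ✓ (rhs at j=6)
Positions where it holds: {0, 1, 2, 3, 4, 6} → 6.

6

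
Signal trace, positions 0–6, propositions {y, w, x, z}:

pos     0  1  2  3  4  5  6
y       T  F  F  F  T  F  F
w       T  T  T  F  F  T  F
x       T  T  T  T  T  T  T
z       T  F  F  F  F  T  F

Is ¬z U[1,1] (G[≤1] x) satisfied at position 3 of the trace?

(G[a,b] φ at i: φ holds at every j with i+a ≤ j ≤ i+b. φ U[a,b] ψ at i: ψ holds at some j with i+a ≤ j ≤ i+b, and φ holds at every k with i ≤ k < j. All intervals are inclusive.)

Need some j in [4,4] with G[≤1] x, and ¬z at every k in [3,j-1].
  j=4: G[≤1] x holds; ¬z holds at every k in [3,3] → satisfied.

Holds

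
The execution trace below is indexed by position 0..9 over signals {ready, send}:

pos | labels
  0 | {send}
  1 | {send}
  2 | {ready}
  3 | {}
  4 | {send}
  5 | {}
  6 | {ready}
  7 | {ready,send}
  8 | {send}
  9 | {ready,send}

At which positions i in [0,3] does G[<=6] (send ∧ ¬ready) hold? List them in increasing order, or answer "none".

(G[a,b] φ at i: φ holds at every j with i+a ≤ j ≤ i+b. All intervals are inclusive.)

Evaluate at each i in [0,3]:
  i=0: ✗ (fails at j=2)
  i=1: ✗ (fails at j=2)
  i=2: ✗ (fails at j=2)
  i=3: ✗ (fails at j=3)

none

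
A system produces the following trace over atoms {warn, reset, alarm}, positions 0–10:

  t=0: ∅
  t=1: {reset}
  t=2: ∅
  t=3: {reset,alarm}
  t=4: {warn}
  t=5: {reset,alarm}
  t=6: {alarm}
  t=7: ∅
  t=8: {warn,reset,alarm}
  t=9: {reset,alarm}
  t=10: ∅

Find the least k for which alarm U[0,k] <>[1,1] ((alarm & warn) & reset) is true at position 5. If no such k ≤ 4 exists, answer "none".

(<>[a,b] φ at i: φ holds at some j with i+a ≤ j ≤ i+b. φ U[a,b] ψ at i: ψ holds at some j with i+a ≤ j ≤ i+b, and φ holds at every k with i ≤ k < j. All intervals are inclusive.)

Need earliest j ≥ 5 with <>[1,1] ((alarm & warn) & reset), and alarm at every k in [5,j-1].
  j=5: rhs fails.
  j=6: rhs fails.
  j=7: rhs holds; lhs holds on [5,6]. k = 2.

2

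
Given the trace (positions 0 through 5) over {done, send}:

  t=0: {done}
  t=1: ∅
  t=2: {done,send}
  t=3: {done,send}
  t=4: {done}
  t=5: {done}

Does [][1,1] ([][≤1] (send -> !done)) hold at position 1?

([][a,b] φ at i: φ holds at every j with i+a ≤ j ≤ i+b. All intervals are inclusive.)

Does not hold

Check [][≤1] (send -> !done) at every j in [2,2]:
  j=2: fails at 2
Fails at j=2 → formula fails.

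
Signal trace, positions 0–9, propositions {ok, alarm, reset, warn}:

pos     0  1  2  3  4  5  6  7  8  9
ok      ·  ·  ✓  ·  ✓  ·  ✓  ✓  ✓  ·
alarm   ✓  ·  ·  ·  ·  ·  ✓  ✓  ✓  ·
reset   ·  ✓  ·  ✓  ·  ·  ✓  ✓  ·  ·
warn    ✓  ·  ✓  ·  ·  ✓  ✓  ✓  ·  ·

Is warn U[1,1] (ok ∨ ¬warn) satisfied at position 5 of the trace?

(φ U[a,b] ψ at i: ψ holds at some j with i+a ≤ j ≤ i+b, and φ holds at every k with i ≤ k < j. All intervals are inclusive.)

Need some j in [6,6] with (ok ∨ ¬warn), and warn at every k in [5,j-1].
  j=6: (ok ∨ ¬warn) holds; warn holds at every k in [5,5] → satisfied.

Yes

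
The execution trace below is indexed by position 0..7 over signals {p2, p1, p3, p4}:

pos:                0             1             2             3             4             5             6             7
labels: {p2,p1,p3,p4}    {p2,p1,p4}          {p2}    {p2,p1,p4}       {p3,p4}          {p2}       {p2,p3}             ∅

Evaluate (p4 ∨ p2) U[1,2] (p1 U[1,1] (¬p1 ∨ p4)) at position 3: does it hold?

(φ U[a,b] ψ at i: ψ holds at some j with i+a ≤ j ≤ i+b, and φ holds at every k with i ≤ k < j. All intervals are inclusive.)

Need some j in [4,5] with (p1 U[1,1] (¬p1 ∨ p4)), and (p4 ∨ p2) at every k in [3,j-1].
  j=4: (p1 U[1,1] (¬p1 ∨ p4)) — fails.
  j=5: (p1 U[1,1] (¬p1 ∨ p4)) — fails.
No j in the window works → until fails.

False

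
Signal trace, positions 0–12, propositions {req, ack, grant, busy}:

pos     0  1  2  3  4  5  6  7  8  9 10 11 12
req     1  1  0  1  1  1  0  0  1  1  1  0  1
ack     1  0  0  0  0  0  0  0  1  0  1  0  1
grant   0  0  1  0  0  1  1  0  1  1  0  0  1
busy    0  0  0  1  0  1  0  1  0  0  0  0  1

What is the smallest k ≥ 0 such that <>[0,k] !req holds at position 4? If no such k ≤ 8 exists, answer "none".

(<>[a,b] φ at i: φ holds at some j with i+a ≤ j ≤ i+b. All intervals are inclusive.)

2

Scan j = 4,5,… for !req:
  j=4: fails
  j=5: fails
  j=6: holds
First hit at j=6, so smallest k = 6-4 = 2.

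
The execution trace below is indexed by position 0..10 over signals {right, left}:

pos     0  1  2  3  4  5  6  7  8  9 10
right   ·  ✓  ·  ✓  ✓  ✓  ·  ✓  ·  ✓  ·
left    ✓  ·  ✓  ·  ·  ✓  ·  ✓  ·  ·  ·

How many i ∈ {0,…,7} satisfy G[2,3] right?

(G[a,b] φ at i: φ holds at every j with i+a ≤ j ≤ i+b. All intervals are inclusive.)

Evaluate at each i in [0,7]:
  i=0: ✗ (fails at j=2)
  i=1: ✓ (all of [3,4])
  i=2: ✓ (all of [4,5])
  i=3: ✗ (fails at j=6)
  i=4: ✗ (fails at j=6)
  i=5: ✗ (fails at j=8)
  i=6: ✗ (fails at j=8)
  i=7: ✗ (fails at j=10)
Positions where it holds: {1, 2} → 2.

2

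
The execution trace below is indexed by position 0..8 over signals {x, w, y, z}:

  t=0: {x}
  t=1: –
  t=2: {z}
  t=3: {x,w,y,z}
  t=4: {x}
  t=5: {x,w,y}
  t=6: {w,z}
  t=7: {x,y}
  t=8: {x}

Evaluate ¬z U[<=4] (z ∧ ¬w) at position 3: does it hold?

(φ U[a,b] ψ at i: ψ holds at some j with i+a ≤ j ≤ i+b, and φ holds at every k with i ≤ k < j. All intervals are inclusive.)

False

Need some j in [3,7] with (z ∧ ¬w), and ¬z at every k in [3,j-1].
  j=3: (z ∧ ¬w) false.
  j=4: (z ∧ ¬w) false.
  j=5: (z ∧ ¬w) false.
  j=6: (z ∧ ¬w) false.
  j=7: (z ∧ ¬w) false.
No j in the window works → until fails.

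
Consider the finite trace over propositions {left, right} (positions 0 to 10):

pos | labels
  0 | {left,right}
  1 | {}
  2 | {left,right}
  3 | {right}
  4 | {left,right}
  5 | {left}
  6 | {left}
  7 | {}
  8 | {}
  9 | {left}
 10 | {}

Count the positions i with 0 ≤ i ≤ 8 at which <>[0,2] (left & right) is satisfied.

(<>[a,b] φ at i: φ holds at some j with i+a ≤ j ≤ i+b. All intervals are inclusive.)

5

Evaluate at each i in [0,8]:
  i=0: ✓ (witness j=0)
  i=1: ✓ (witness j=2)
  i=2: ✓ (witness j=2)
  i=3: ✓ (witness j=4)
  i=4: ✓ (witness j=4)
  i=5: ✗ (none in [5,7])
  i=6: ✗ (none in [6,8])
  i=7: ✗ (none in [7,9])
  i=8: ✗ (none in [8,10])
Positions where it holds: {0, 1, 2, 3, 4} → 5.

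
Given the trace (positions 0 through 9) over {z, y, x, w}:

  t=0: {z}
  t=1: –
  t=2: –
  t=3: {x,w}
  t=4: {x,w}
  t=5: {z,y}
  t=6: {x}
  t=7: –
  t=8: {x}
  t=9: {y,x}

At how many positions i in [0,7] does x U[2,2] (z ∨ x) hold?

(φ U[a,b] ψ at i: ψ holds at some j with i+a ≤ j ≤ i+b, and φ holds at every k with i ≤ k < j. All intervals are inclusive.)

1

Evaluate at each i in [0,7]:
  i=0: ✗ (no rhs in [2,2])
  i=1: ✗ (lhs fails at k=1 before rhs at j=3)
  i=2: ✗ (lhs fails at k=2 before rhs at j=4)
  i=3: ✓ (rhs at j=5; lhs holds on [3,4])
  i=4: ✗ (lhs fails at k=5 before rhs at j=6)
  i=5: ✗ (no rhs in [7,7])
  i=6: ✗ (lhs fails at k=7 before rhs at j=8)
  i=7: ✗ (lhs fails at k=7 before rhs at j=9)
Positions where it holds: {3} → 1.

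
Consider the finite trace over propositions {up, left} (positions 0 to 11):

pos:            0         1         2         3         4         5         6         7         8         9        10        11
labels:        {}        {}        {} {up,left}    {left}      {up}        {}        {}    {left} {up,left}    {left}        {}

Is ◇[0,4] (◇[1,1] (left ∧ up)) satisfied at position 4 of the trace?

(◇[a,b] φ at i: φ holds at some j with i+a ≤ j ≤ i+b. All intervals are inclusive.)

Holds

Check ◇[1,1] (left ∧ up) at each j in [4,8]:
  j=4: fails (none in [5,5])
  j=5: fails (none in [6,6])
  j=6: fails (none in [7,7])
  j=7: fails (none in [8,8])
  j=8: holds (witness at 9)
Found at j=8 → formula holds.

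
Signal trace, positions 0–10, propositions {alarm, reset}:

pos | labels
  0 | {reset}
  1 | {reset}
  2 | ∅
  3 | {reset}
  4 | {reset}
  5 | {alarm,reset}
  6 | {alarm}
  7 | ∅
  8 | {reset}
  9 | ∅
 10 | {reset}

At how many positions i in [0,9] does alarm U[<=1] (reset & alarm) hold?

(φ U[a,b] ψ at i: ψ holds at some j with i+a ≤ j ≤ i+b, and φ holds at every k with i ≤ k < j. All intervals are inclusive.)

Evaluate at each i in [0,9]:
  i=0: ✗ (no rhs in [0,1])
  i=1: ✗ (no rhs in [1,2])
  i=2: ✗ (no rhs in [2,3])
  i=3: ✗ (no rhs in [3,4])
  i=4: ✗ (lhs fails at k=4 before rhs at j=5)
  i=5: ✓ (rhs at j=5)
  i=6: ✗ (no rhs in [6,7])
  i=7: ✗ (no rhs in [7,8])
  i=8: ✗ (no rhs in [8,9])
  i=9: ✗ (no rhs in [9,10])
Positions where it holds: {5} → 1.

1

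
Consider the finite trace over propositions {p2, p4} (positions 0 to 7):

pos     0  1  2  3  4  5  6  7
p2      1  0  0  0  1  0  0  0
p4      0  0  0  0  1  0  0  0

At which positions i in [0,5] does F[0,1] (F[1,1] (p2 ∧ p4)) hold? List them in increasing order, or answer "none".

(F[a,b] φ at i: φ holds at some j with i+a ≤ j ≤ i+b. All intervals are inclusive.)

Evaluate at each i in [0,5]:
  i=0: ✗ (none in [0,1])
  i=1: ✗ (none in [1,2])
  i=2: ✓ (witness j=3)
  i=3: ✓ (witness j=3)
  i=4: ✗ (none in [4,5])
  i=5: ✗ (none in [5,6])

2, 3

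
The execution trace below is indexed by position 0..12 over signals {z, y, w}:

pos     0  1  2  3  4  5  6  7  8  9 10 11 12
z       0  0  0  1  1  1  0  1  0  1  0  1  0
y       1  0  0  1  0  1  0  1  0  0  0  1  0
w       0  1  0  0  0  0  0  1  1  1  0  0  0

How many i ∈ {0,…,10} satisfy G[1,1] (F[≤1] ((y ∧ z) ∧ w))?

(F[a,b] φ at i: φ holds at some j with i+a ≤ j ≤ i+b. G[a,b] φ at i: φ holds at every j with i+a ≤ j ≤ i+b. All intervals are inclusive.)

Evaluate at each i in [0,10]:
  i=0: ✗ (fails at j=1)
  i=1: ✗ (fails at j=2)
  i=2: ✗ (fails at j=3)
  i=3: ✗ (fails at j=4)
  i=4: ✗ (fails at j=5)
  i=5: ✓ (all of [6,6])
  i=6: ✓ (all of [7,7])
  i=7: ✗ (fails at j=8)
  i=8: ✗ (fails at j=9)
  i=9: ✗ (fails at j=10)
  i=10: ✗ (fails at j=11)
Positions where it holds: {5, 6} → 2.

2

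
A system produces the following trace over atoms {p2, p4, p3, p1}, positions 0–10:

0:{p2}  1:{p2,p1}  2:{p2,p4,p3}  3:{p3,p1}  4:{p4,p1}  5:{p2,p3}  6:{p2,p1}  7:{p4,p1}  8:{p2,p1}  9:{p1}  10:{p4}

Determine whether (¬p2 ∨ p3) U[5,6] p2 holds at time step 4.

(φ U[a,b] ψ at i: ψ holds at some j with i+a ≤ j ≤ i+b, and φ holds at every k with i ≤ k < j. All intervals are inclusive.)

Need some j in [9,10] with p2, and (¬p2 ∨ p3) at every k in [4,j-1].
  j=9: p2 false.
  j=10: p2 false.
No j in the window works → until fails.

No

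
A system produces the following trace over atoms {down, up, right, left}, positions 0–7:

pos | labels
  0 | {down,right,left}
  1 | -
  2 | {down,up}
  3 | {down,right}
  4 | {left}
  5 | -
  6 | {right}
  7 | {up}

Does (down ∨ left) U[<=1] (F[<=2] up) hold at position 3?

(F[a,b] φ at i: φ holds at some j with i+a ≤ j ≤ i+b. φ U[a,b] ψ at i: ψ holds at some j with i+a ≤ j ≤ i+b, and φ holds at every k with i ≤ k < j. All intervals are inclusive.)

Need some j in [3,4] with F[<=2] up, and (down ∨ left) at every k in [3,j-1].
  j=3: F[<=2] up — fails (none in [3,5]).
  j=4: F[<=2] up — fails (none in [4,6]).
No j in the window works → until fails.

Does not hold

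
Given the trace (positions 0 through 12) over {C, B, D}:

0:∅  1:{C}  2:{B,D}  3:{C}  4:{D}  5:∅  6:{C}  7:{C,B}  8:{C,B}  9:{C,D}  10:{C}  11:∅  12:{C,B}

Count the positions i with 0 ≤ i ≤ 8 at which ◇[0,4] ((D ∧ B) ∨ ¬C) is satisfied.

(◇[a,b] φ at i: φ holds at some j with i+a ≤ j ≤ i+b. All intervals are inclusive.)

Evaluate at each i in [0,8]:
  i=0: ✓ (witness j=0)
  i=1: ✓ (witness j=2)
  i=2: ✓ (witness j=2)
  i=3: ✓ (witness j=4)
  i=4: ✓ (witness j=4)
  i=5: ✓ (witness j=5)
  i=6: ✗ (none in [6,10])
  i=7: ✓ (witness j=11)
  i=8: ✓ (witness j=11)
Positions where it holds: {0, 1, 2, 3, 4, 5, 7, 8} → 8.

8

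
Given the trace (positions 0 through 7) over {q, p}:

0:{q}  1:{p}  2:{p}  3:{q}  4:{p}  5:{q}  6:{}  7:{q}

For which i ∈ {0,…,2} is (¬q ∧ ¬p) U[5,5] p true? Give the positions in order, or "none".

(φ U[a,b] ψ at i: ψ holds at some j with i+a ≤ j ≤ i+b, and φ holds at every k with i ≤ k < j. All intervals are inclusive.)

none

Evaluate at each i in [0,2]:
  i=0: ✗ (no rhs in [5,5])
  i=1: ✗ (no rhs in [6,6])
  i=2: ✗ (no rhs in [7,7])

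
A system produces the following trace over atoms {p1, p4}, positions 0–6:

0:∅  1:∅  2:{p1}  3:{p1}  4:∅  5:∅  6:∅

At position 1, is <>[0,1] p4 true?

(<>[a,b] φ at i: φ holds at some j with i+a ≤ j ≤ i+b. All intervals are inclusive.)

No

Check p4 at each j in [1,2]:
  j=1: false
  j=2: false
No position in the window satisfies it → formula fails.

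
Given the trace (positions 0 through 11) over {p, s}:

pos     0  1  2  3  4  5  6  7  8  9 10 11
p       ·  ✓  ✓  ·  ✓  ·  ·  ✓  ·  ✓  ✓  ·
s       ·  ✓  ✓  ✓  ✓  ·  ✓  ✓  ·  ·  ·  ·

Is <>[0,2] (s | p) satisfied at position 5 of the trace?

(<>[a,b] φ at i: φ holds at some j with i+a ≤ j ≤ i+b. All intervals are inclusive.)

Check (s | p) at each j in [5,7]:
  j=5: false
  j=6: true
  j=7: true
Found at j=6 → formula holds.

True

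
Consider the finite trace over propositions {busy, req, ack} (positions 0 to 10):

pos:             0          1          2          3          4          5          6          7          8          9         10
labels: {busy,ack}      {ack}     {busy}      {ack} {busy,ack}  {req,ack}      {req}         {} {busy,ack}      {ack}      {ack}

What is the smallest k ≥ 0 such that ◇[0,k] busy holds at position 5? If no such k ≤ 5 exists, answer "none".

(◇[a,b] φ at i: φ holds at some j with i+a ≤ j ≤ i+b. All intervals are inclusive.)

Scan j = 5,6,… for busy:
  j=5: fails
  j=6: fails
  j=7: fails
  j=8: holds
First hit at j=8, so smallest k = 8-5 = 3.

3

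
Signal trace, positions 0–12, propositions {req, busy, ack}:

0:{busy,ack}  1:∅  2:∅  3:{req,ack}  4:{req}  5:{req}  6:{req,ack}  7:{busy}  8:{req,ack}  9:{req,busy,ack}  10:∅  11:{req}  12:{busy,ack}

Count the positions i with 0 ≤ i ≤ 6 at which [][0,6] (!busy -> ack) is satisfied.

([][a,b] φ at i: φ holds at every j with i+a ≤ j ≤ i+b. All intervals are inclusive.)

0

Evaluate at each i in [0,6]:
  i=0: ✗ (fails at j=1)
  i=1: ✗ (fails at j=1)
  i=2: ✗ (fails at j=2)
  i=3: ✗ (fails at j=4)
  i=4: ✗ (fails at j=4)
  i=5: ✗ (fails at j=5)
  i=6: ✗ (fails at j=10)
Positions where it holds: {} → 0.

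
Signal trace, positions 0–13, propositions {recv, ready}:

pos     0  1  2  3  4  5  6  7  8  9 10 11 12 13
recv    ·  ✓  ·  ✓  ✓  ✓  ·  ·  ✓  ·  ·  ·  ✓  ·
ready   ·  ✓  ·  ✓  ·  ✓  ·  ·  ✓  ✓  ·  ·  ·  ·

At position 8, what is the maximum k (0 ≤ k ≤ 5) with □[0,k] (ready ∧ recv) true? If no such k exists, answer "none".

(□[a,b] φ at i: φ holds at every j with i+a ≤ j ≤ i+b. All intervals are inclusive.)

0

(ready ∧ recv) must hold from j=8 onward; find where it first fails.
  j=8: holds
  j=9: fails
Holds on [8,8], so largest k = 0.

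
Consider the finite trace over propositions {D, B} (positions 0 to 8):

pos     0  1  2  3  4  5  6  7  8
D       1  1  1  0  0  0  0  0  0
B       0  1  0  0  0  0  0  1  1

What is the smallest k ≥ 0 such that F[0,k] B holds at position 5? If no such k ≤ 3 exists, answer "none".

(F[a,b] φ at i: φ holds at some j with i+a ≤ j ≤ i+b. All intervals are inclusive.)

2

Scan j = 5,6,… for B:
  j=5: fails
  j=6: fails
  j=7: holds
First hit at j=7, so smallest k = 7-5 = 2.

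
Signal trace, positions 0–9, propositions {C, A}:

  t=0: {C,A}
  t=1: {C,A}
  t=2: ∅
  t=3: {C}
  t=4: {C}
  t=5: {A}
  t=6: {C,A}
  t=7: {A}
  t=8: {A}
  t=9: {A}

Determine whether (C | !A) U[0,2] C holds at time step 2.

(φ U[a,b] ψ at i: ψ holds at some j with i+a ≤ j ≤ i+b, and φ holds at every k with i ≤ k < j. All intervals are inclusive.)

Need some j in [2,4] with C, and (C | !A) at every k in [2,j-1].
  j=2: C false.
  j=3: C holds; (C | !A) holds at every k in [2,2] → satisfied.

Holds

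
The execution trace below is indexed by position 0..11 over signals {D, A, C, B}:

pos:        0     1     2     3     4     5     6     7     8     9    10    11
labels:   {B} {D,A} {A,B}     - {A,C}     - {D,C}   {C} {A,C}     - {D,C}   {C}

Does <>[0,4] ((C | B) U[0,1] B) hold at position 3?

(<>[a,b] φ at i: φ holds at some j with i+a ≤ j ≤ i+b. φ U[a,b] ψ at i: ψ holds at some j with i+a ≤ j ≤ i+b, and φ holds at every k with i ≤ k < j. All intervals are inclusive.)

Check ((C | B) U[0,1] B) at each j in [3,7]:
  j=3: fails
  j=4: fails
  j=5: fails
  j=6: fails
  j=7: fails
No position in the window satisfies it → formula fails.

False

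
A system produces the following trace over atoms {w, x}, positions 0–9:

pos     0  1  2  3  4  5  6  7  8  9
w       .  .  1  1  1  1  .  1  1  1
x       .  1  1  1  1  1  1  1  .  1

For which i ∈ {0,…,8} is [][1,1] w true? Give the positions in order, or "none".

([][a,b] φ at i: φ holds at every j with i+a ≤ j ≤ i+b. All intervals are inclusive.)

Evaluate at each i in [0,8]:
  i=0: ✗ (fails at j=1)
  i=1: ✓ (all of [2,2])
  i=2: ✓ (all of [3,3])
  i=3: ✓ (all of [4,4])
  i=4: ✓ (all of [5,5])
  i=5: ✗ (fails at j=6)
  i=6: ✓ (all of [7,7])
  i=7: ✓ (all of [8,8])
  i=8: ✓ (all of [9,9])

1, 2, 3, 4, 6, 7, 8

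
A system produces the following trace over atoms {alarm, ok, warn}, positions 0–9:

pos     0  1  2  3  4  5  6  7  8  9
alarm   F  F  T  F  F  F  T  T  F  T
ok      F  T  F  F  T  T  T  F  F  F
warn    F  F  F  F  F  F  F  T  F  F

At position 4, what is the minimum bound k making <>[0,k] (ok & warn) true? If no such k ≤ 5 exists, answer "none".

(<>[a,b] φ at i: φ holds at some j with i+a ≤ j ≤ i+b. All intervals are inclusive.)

none

Scan j = 4,5,… for (ok & warn):
  j=4: fails
  j=5: fails
  j=6: fails
  j=7: fails
  j=8: fails
  j=9: fails
No j in [4,9] satisfies it → none.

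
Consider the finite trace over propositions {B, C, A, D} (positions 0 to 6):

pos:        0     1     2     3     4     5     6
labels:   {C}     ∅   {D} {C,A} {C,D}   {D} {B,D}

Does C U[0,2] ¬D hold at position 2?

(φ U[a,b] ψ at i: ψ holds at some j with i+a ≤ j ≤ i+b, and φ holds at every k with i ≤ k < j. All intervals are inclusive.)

Does not hold

Need some j in [2,4] with ¬D, and C at every k in [2,j-1].
  j=2: ¬D false.
  j=3: ¬D holds, but C fails at k=2 → not this j.
  j=4: ¬D false.
No j in the window works → until fails.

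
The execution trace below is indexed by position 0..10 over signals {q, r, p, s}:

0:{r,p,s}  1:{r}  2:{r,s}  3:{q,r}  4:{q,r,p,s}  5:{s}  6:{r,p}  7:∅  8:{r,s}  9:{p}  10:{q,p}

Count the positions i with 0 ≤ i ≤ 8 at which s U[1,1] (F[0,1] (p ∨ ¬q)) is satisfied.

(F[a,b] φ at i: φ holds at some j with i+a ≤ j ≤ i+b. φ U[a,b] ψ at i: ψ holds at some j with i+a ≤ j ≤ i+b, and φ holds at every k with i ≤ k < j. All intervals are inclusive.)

Evaluate at each i in [0,8]:
  i=0: ✓ (rhs at j=1; lhs holds on [0,0])
  i=1: ✗ (lhs fails at k=1 before rhs at j=2)
  i=2: ✓ (rhs at j=3; lhs holds on [2,2])
  i=3: ✗ (lhs fails at k=3 before rhs at j=4)
  i=4: ✓ (rhs at j=5; lhs holds on [4,4])
  i=5: ✓ (rhs at j=6; lhs holds on [5,5])
  i=6: ✗ (lhs fails at k=6 before rhs at j=7)
  i=7: ✗ (lhs fails at k=7 before rhs at j=8)
  i=8: ✓ (rhs at j=9; lhs holds on [8,8])
Positions where it holds: {0, 2, 4, 5, 8} → 5.

5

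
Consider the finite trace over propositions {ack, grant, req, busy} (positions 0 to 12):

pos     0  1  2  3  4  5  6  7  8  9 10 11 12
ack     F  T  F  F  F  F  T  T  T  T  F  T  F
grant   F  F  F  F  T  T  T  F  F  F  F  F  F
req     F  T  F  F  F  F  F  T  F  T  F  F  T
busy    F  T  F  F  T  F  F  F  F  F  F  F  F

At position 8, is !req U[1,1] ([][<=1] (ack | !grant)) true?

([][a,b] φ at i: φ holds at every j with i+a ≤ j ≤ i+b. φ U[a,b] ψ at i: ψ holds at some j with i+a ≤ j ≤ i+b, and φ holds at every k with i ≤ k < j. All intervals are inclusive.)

Need some j in [9,9] with [][<=1] (ack | !grant), and !req at every k in [8,j-1].
  j=9: [][<=1] (ack | !grant) holds; !req holds at every k in [8,8] → satisfied.

Yes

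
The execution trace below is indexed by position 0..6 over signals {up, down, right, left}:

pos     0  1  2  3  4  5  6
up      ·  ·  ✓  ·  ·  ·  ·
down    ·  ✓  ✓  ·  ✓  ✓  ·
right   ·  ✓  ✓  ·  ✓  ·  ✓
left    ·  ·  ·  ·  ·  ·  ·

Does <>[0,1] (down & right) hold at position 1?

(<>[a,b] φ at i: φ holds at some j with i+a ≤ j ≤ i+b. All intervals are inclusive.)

Check (down & right) at each j in [1,2]:
  j=1: true
  j=2: true
Found at j=1 → formula holds.

Holds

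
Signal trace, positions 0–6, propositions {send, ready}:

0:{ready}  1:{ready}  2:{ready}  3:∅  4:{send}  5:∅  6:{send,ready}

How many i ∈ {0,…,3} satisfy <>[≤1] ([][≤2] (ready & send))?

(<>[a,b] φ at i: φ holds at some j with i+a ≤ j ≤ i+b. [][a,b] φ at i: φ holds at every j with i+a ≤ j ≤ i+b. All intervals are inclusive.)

0

Evaluate at each i in [0,3]:
  i=0: ✗ (none in [0,1])
  i=1: ✗ (none in [1,2])
  i=2: ✗ (none in [2,3])
  i=3: ✗ (none in [3,4])
Positions where it holds: {} → 0.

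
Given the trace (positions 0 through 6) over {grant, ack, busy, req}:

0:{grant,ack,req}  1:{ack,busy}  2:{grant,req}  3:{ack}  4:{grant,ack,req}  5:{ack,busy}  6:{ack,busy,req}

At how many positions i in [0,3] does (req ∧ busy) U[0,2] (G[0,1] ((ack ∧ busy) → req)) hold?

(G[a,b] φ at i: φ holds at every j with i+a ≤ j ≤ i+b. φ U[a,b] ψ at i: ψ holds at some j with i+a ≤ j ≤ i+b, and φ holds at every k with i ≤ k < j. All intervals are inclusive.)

2

Evaluate at each i in [0,3]:
  i=0: ✗ (lhs fails at k=0 before rhs at j=2)
  i=1: ✗ (lhs fails at k=1 before rhs at j=2)
  i=2: ✓ (rhs at j=2)
  i=3: ✓ (rhs at j=3)
Positions where it holds: {2, 3} → 2.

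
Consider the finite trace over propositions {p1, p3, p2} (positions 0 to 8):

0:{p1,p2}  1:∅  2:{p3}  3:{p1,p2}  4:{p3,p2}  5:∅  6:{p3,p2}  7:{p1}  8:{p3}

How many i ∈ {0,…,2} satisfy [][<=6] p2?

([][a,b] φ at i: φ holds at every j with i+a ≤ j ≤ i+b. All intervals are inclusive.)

0

Evaluate at each i in [0,2]:
  i=0: ✗ (fails at j=1)
  i=1: ✗ (fails at j=1)
  i=2: ✗ (fails at j=2)
Positions where it holds: {} → 0.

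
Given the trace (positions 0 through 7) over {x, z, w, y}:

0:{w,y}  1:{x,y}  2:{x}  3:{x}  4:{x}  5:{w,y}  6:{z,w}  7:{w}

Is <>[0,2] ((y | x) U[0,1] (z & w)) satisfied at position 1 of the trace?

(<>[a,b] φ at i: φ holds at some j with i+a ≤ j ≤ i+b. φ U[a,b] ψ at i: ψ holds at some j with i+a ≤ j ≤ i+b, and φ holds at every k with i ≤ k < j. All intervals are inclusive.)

Check ((y | x) U[0,1] (z & w)) at each j in [1,3]:
  j=1: fails
  j=2: fails
  j=3: fails
No position in the window satisfies it → formula fails.

False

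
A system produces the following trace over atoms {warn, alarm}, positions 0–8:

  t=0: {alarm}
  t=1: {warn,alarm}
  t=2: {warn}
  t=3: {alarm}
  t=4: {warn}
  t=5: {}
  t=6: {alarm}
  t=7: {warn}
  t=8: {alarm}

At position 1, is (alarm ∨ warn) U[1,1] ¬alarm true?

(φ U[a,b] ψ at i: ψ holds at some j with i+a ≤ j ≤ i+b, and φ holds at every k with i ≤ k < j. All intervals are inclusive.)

Holds

Need some j in [2,2] with ¬alarm, and (alarm ∨ warn) at every k in [1,j-1].
  j=2: ¬alarm holds; (alarm ∨ warn) holds at every k in [1,1] → satisfied.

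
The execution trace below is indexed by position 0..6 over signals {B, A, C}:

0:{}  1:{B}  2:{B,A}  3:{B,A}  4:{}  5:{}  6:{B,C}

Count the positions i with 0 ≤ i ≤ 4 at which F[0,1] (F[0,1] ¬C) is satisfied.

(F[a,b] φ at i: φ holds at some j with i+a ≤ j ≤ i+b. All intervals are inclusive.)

5

Evaluate at each i in [0,4]:
  i=0: ✓ (witness j=0)
  i=1: ✓ (witness j=1)
  i=2: ✓ (witness j=2)
  i=3: ✓ (witness j=3)
  i=4: ✓ (witness j=4)
Positions where it holds: {0, 1, 2, 3, 4} → 5.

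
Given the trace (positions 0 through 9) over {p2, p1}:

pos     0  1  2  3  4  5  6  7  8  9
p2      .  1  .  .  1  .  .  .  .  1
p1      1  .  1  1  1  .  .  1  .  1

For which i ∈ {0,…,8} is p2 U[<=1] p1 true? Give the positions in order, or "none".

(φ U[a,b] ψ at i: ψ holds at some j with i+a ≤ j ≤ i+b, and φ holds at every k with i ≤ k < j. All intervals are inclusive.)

0, 1, 2, 3, 4, 7

Evaluate at each i in [0,8]:
  i=0: ✓ (rhs at j=0)
  i=1: ✓ (rhs at j=2; lhs holds on [1,1])
  i=2: ✓ (rhs at j=2)
  i=3: ✓ (rhs at j=3)
  i=4: ✓ (rhs at j=4)
  i=5: ✗ (no rhs in [5,6])
  i=6: ✗ (lhs fails at k=6 before rhs at j=7)
  i=7: ✓ (rhs at j=7)
  i=8: ✗ (lhs fails at k=8 before rhs at j=9)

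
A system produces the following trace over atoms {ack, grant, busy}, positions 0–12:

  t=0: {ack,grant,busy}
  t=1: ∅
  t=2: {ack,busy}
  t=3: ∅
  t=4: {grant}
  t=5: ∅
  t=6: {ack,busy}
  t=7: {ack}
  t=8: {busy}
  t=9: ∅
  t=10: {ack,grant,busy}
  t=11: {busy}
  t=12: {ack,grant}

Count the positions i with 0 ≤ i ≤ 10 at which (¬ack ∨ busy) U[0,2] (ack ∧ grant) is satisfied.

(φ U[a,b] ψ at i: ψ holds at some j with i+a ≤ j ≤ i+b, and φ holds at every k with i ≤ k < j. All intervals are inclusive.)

Evaluate at each i in [0,10]:
  i=0: ✓ (rhs at j=0)
  i=1: ✗ (no rhs in [1,3])
  i=2: ✗ (no rhs in [2,4])
  i=3: ✗ (no rhs in [3,5])
  i=4: ✗ (no rhs in [4,6])
  i=5: ✗ (no rhs in [5,7])
  i=6: ✗ (no rhs in [6,8])
  i=7: ✗ (no rhs in [7,9])
  i=8: ✓ (rhs at j=10; lhs holds on [8,9])
  i=9: ✓ (rhs at j=10; lhs holds on [9,9])
  i=10: ✓ (rhs at j=10)
Positions where it holds: {0, 8, 9, 10} → 4.

4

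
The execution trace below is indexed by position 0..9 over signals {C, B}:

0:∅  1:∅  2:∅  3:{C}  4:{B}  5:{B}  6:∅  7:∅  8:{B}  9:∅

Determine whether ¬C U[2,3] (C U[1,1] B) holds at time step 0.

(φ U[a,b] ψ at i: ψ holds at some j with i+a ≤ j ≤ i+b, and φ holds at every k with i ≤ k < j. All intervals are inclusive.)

Holds

Need some j in [2,3] with (C U[1,1] B), and ¬C at every k in [0,j-1].
  j=2: (C U[1,1] B) — fails.
  j=3: (C U[1,1] B) holds; ¬C holds at every k in [0,2] → satisfied.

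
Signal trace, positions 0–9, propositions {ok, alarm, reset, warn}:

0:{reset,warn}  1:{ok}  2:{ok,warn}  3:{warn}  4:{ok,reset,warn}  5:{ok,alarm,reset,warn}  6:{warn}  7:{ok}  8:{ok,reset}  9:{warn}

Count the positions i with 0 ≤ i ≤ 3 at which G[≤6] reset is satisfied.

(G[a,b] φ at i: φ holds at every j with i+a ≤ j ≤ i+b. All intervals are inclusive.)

0

Evaluate at each i in [0,3]:
  i=0: ✗ (fails at j=1)
  i=1: ✗ (fails at j=1)
  i=2: ✗ (fails at j=2)
  i=3: ✗ (fails at j=3)
Positions where it holds: {} → 0.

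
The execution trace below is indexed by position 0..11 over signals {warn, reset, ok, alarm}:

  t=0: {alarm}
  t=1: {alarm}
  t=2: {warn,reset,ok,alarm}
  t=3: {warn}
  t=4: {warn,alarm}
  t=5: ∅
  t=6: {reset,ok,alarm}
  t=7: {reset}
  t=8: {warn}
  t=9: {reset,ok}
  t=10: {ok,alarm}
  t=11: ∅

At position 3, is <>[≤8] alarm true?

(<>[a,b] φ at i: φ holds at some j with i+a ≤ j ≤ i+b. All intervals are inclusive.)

Check alarm at each j in [3,11]:
  j=3: false
  j=4: true
  j=5: false
  j=6: true
  j=7: false
  j=8: false
  j=9: false
  j=10: true
  j=11: false
Found at j=4 → formula holds.

True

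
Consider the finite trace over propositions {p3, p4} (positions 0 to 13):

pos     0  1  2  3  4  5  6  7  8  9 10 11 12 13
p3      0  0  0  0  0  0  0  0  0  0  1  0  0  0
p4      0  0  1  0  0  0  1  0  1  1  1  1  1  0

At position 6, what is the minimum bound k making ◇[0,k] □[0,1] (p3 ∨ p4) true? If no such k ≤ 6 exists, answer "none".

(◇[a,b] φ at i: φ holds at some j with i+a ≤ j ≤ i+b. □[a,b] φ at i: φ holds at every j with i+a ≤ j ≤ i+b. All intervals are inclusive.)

2

Scan j = 6,7,… for □[0,1] (p3 ∨ p4):
  j=6: fails
  j=7: fails
  j=8: holds
First hit at j=8, so smallest k = 8-6 = 2.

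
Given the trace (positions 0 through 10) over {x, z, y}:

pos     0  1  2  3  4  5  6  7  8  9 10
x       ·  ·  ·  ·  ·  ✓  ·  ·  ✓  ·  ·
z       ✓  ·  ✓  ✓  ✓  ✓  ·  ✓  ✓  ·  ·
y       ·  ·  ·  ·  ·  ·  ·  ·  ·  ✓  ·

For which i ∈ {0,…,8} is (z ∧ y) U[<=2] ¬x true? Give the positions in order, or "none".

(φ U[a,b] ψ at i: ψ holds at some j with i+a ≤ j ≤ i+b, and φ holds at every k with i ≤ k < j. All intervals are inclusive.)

Evaluate at each i in [0,8]:
  i=0: ✓ (rhs at j=0)
  i=1: ✓ (rhs at j=1)
  i=2: ✓ (rhs at j=2)
  i=3: ✓ (rhs at j=3)
  i=4: ✓ (rhs at j=4)
  i=5: ✗ (lhs fails at k=5 before rhs at j=6)
  i=6: ✓ (rhs at j=6)
  i=7: ✓ (rhs at j=7)
  i=8: ✗ (lhs fails at k=8 before rhs at j=9)

0, 1, 2, 3, 4, 6, 7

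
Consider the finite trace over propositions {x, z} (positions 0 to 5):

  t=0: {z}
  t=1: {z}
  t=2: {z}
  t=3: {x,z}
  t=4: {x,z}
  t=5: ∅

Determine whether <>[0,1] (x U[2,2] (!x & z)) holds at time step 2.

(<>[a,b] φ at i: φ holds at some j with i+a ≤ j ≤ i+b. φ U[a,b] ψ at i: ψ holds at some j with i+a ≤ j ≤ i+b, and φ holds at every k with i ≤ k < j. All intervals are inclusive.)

False

Check (x U[2,2] (!x & z)) at each j in [2,3]:
  j=2: fails
  j=3: fails
No position in the window satisfies it → formula fails.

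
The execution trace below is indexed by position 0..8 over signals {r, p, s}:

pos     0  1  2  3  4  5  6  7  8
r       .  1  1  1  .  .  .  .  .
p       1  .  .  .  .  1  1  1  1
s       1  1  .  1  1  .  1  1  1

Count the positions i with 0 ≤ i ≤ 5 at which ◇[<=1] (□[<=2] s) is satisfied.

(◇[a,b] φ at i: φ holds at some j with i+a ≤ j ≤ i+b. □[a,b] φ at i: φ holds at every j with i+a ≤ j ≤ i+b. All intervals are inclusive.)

Evaluate at each i in [0,5]:
  i=0: ✗ (none in [0,1])
  i=1: ✗ (none in [1,2])
  i=2: ✗ (none in [2,3])
  i=3: ✗ (none in [3,4])
  i=4: ✗ (none in [4,5])
  i=5: ✓ (witness j=6)
Positions where it holds: {5} → 1.

1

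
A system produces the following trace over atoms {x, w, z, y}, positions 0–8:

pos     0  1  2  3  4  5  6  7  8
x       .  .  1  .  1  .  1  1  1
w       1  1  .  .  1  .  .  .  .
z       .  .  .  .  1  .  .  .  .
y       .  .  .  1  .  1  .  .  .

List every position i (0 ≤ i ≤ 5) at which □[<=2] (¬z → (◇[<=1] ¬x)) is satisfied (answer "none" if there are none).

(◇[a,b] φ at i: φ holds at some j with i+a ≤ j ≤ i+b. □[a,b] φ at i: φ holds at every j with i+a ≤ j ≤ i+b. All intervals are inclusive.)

0, 1, 2, 3

Evaluate at each i in [0,5]:
  i=0: ✓ (all of [0,2])
  i=1: ✓ (all of [1,3])
  i=2: ✓ (all of [2,4])
  i=3: ✓ (all of [3,5])
  i=4: ✗ (fails at j=6)
  i=5: ✗ (fails at j=6)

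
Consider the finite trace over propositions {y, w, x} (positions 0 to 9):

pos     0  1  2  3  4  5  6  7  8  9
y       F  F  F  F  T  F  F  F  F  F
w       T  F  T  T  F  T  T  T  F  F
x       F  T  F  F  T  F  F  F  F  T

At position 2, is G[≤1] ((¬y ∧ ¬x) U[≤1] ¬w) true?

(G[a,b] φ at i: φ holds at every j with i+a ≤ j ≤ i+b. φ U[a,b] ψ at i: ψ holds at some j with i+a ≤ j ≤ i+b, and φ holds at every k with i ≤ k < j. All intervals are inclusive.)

Check ((¬y ∧ ¬x) U[≤1] ¬w) at every j in [2,3]:
  j=2: fails
  j=3: holds
Fails at j=2 → formula fails.

No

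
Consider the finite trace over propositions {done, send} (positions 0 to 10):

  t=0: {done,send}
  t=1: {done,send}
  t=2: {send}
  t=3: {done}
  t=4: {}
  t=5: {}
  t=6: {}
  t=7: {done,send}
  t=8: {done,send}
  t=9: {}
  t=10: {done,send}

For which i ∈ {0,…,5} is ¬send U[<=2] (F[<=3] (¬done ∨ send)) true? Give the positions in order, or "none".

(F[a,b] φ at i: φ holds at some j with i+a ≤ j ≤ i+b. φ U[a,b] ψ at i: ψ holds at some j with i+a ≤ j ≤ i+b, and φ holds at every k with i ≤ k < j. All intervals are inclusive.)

0, 1, 2, 3, 4, 5

Evaluate at each i in [0,5]:
  i=0: ✓ (rhs at j=0)
  i=1: ✓ (rhs at j=1)
  i=2: ✓ (rhs at j=2)
  i=3: ✓ (rhs at j=3)
  i=4: ✓ (rhs at j=4)
  i=5: ✓ (rhs at j=5)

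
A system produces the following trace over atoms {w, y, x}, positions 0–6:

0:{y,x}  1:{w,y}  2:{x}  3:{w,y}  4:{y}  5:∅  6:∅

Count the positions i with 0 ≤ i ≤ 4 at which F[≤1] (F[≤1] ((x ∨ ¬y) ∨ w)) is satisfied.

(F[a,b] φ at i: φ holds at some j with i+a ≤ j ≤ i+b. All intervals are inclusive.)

Evaluate at each i in [0,4]:
  i=0: ✓ (witness j=0)
  i=1: ✓ (witness j=1)
  i=2: ✓ (witness j=2)
  i=3: ✓ (witness j=3)
  i=4: ✓ (witness j=4)
Positions where it holds: {0, 1, 2, 3, 4} → 5.

5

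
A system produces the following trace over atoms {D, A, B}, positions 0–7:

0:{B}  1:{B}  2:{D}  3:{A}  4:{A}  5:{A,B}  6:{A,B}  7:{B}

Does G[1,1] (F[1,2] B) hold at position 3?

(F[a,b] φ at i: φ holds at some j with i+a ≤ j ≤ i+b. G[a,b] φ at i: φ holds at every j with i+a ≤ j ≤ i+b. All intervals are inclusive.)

Check F[1,2] B at every j in [4,4]:
  j=4: holds (witness at 5)
All positions satisfy it → formula holds.

Holds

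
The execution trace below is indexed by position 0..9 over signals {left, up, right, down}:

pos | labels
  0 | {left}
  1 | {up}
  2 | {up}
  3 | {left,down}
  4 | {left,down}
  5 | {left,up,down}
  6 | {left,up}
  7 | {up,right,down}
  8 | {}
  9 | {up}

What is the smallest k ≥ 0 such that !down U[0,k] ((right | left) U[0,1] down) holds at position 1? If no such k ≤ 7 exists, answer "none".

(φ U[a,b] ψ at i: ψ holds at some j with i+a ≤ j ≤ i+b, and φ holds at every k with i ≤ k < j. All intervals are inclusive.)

2

Need earliest j ≥ 1 with ((right | left) U[0,1] down), and !down at every k in [1,j-1].
  j=1: rhs fails.
  j=2: rhs fails.
  j=3: rhs holds; lhs holds on [1,2]. k = 2.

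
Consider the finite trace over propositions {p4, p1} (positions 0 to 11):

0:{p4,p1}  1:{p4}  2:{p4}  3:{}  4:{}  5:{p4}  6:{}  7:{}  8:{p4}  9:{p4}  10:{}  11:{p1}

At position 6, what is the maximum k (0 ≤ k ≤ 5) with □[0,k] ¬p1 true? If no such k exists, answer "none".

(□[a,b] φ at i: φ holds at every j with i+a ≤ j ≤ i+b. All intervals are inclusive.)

¬p1 must hold from j=6 onward; find where it first fails.
  j=6: holds
  j=7: holds
  j=8: holds
  j=9: holds
  j=10: holds
  j=11: fails
Holds on [6,10], so largest k = 4.

4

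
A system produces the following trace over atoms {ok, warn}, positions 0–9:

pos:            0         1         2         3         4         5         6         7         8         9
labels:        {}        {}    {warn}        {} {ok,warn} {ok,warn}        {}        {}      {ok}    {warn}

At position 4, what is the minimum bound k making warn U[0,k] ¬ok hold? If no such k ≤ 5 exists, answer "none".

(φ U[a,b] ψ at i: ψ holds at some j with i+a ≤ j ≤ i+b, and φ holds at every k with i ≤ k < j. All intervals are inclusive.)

Need earliest j ≥ 4 with ¬ok, and warn at every k in [4,j-1].
  j=4: rhs fails.
  j=5: rhs fails.
  j=6: rhs holds; lhs holds on [4,5]. k = 2.

2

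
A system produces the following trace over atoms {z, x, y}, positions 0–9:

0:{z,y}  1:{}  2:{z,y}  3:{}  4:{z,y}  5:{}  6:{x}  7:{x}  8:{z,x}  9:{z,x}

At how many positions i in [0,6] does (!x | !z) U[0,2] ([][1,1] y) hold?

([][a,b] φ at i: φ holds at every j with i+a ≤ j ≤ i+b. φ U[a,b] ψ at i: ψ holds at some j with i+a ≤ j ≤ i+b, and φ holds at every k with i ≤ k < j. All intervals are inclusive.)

4

Evaluate at each i in [0,6]:
  i=0: ✓ (rhs at j=1; lhs holds on [0,0])
  i=1: ✓ (rhs at j=1)
  i=2: ✓ (rhs at j=3; lhs holds on [2,2])
  i=3: ✓ (rhs at j=3)
  i=4: ✗ (no rhs in [4,6])
  i=5: ✗ (no rhs in [5,7])
  i=6: ✗ (no rhs in [6,8])
Positions where it holds: {0, 1, 2, 3} → 4.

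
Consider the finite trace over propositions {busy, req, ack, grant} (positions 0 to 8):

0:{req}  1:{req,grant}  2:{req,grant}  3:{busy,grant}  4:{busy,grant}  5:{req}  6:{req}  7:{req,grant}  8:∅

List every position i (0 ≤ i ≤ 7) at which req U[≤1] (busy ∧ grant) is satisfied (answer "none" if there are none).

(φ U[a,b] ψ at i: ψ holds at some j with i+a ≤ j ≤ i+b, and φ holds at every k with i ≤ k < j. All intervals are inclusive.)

2, 3, 4

Evaluate at each i in [0,7]:
  i=0: ✗ (no rhs in [0,1])
  i=1: ✗ (no rhs in [1,2])
  i=2: ✓ (rhs at j=3; lhs holds on [2,2])
  i=3: ✓ (rhs at j=3)
  i=4: ✓ (rhs at j=4)
  i=5: ✗ (no rhs in [5,6])
  i=6: ✗ (no rhs in [6,7])
  i=7: ✗ (no rhs in [7,8])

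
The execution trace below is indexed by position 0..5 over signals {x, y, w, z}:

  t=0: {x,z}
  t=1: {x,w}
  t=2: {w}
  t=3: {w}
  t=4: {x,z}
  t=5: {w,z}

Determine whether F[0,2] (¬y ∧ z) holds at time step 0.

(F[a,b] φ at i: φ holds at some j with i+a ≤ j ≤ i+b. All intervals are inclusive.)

Yes

Check (¬y ∧ z) at each j in [0,2]:
  j=0: true
  j=1: false
  j=2: false
Found at j=0 → formula holds.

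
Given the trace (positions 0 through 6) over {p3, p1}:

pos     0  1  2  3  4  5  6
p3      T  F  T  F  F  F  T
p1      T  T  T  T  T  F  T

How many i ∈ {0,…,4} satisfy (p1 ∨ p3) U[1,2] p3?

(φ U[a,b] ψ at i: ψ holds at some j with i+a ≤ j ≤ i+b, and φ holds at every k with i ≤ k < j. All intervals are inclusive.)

Evaluate at each i in [0,4]:
  i=0: ✓ (rhs at j=2; lhs holds on [0,1])
  i=1: ✓ (rhs at j=2; lhs holds on [1,1])
  i=2: ✗ (no rhs in [3,4])
  i=3: ✗ (no rhs in [4,5])
  i=4: ✗ (lhs fails at k=5 before rhs at j=6)
Positions where it holds: {0, 1} → 2.

2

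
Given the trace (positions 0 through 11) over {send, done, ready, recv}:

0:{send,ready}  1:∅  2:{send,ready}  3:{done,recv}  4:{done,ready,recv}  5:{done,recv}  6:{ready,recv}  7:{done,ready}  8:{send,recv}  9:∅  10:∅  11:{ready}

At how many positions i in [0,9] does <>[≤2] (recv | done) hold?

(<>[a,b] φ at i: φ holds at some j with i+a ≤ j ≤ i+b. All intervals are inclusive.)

8

Evaluate at each i in [0,9]:
  i=0: ✗ (none in [0,2])
  i=1: ✓ (witness j=3)
  i=2: ✓ (witness j=3)
  i=3: ✓ (witness j=3)
  i=4: ✓ (witness j=4)
  i=5: ✓ (witness j=5)
  i=6: ✓ (witness j=6)
  i=7: ✓ (witness j=7)
  i=8: ✓ (witness j=8)
  i=9: ✗ (none in [9,11])
Positions where it holds: {1, 2, 3, 4, 5, 6, 7, 8} → 8.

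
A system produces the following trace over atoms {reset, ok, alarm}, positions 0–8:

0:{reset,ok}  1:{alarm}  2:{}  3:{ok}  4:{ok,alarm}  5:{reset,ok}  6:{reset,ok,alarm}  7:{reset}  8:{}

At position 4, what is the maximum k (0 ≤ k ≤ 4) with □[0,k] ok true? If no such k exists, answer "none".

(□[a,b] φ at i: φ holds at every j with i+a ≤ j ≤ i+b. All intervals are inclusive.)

ok must hold from j=4 onward; find where it first fails.
  j=4: holds
  j=5: holds
  j=6: holds
  j=7: fails
Holds on [4,6], so largest k = 2.

2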